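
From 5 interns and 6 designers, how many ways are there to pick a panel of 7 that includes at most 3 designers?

Split by how many designers are chosen (0 through 3).
Sum: C(6,0)·C(5,7) + C(6,1)·C(5,6) + C(6,2)·C(5,5) + C(6,3)·C(5,4) = 0 + 0 + 15 + 100 = 115.

115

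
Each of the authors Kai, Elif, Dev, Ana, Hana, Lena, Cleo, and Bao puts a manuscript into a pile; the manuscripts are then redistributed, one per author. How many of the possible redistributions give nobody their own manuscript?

This is the derangement count D_8: permutations of 8 items with no fixed point.
By inclusion–exclusion this is Σ_{j=0}^{8} (−1)^j C(8,j)·(8−j)!.
Computing: 40320 − 40320 + 20160 − 6720 + 1680 − 336 + 56 − 8 + 1 = 14833.

14833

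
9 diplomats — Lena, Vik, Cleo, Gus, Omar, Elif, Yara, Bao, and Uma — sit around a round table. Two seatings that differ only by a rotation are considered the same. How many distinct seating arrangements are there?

Fix one person's seat to break rotational symmetry; the remaining 8 people can be arranged in (8)! = 40320 ways.

40320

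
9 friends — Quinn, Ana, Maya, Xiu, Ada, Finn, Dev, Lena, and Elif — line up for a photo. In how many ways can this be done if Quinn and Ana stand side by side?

80640

Place the 7 others and the Quinn-Ana pair as 8 objects in a line; the pair has 2 internal arrangements.
That gives 2 × 8! = 2 × 40320 = 80640.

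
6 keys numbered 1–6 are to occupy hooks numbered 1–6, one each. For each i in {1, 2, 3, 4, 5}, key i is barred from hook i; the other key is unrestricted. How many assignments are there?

Let Aᵢ (for 1 ≤ i ≤ 5) be the placements that put key i in its forbidden hook. Any j of these fix j positions, leaving (6−j)! ways to fill the rest, and there are C(5,j) ways to pick which j.
By inclusion–exclusion, the number of valid placements is Σ_{j=0}^{5} (−1)^j C(5,j)·(6−j)!.
Computing: 720 − 600 + 240 − 60 + 10 − 1 = 309.

309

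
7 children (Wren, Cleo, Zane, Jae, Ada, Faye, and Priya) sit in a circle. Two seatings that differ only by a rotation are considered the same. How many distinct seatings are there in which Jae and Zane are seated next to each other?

240

Treat {Jae, Zane} as one unit (2 internal orders) and seat the resulting 6 units around the table: (5)! circular arrangements.
So 2 × (5)! = 2 × 120 = 240.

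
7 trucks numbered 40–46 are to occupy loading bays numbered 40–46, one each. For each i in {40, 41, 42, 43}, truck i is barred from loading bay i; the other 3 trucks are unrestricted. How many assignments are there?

Let Aᵢ (for 40 ≤ i ≤ 43) be the placements that put truck i in its forbidden loading bay. Any j of these fix j positions, leaving (7−j)! ways to fill the rest, and there are C(4,j) ways to pick which j.
By inclusion–exclusion, the number of valid placements is Σ_{j=0}^{4} (−1)^j C(4,j)·(7−j)!.
Computing: 5040 − 2880 + 720 − 96 + 6 = 2790.

2790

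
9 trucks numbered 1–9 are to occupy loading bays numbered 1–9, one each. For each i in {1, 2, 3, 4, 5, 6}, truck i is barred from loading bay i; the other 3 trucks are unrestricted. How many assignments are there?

183822

Let Aᵢ (for 1 ≤ i ≤ 6) be the placements that put truck i in its forbidden loading bay. Any j of these fix j positions, leaving (9−j)! ways to fill the rest, and there are C(6,j) ways to pick which j.
By inclusion–exclusion, the number of valid placements is Σ_{j=0}^{6} (−1)^j C(6,j)·(9−j)!.
Computing: 362880 − 241920 + 75600 − 14400 + 1800 − 144 + 6 = 183822.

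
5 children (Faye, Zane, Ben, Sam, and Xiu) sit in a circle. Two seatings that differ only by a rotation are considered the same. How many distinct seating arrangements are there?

Fix one person's seat to break rotational symmetry; the remaining 4 people can be arranged in (4)! = 24 ways.

24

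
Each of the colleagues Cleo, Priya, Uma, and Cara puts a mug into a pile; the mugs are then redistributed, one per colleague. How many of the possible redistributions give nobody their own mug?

9

Count assignments avoiding every fixed point. For any j of the 4 colleagues fixed to their own mug, the other 4−j can be arranged in (4−j)! ways.
By inclusion–exclusion this is Σ_{j=0}^{4} (−1)^j C(4,j)·(4−j)!.
Computing: 24 − 24 + 12 − 4 + 1 = 9.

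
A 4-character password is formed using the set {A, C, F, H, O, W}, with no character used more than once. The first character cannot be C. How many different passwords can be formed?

300

The first character has 6−1 = 5 choices (anything except C).
The remaining 3 characters are filled from the other 5 symbols without repetition: 5 × 4 × 3 = 60.
Total: 5 × 60 = 300.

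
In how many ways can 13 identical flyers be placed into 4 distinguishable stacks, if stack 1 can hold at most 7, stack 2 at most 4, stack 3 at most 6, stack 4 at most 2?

Ignoring the caps, the number of non-negative solutions to x_1+…+x_4 = 13 is C(16,3) = 560.
Subtract solutions that violate a single cap (substitute x_i' = x_i − (cap_i+1)): x_1 ≥ 8 gives C(8,3) = 56; x_2 ≥ 5 gives C(11,3) = 165; x_3 ≥ 7 gives C(9,3) = 84; x_4 ≥ 3 gives C(13,3) = 286. Together 591.
Add back pairs where two caps are both exceeded: 1 + 0 + 10 + 4 + 56 + 20 = 91.
By inclusion–exclusion the count is 560 − 591 + 91 = 60.

60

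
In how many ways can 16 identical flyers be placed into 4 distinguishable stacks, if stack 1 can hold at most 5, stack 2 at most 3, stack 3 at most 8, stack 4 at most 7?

96

By stars and bars, unrestricted non-negative solutions to x_1+…+x_4 = 16 number C(16+3,3) = 969.
Subtract solutions that violate a single cap (substitute x_i' = x_i − (cap_i+1)): x_1 ≥ 6 gives C(13,3) = 286; x_2 ≥ 4 gives C(15,3) = 455; x_3 ≥ 9 gives C(10,3) = 120; x_4 ≥ 8 gives C(11,3) = 165. Together 1026.
Add back pairs where two caps are both exceeded: 84 + 4 + 10 + 20 + 35 + 0 = 153.
By inclusion–exclusion the count is 969 − 1026 + 153 = 96.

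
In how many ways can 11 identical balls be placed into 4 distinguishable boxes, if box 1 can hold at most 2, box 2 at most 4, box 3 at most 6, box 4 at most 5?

59

Without the upper bounds there are C(14,3) = 364 ways to split 11 among 4 boxes.
Subtract solutions that violate a single cap (substitute x_i' = x_i − (cap_i+1)): x_1 ≥ 3 gives C(11,3) = 165; x_2 ≥ 5 gives C(9,3) = 84; x_3 ≥ 7 gives C(7,3) = 35; x_4 ≥ 6 gives C(8,3) = 56. Together 340.
Add back pairs where two caps are both exceeded: 20 + 4 + 10 + 0 + 1 + 0 = 35.
By inclusion–exclusion the count is 364 − 340 + 35 = 59.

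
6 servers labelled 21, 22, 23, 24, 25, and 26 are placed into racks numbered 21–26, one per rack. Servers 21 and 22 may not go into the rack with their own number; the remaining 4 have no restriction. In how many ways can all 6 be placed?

Let Aᵢ (for i ∈ {21, 22}) be the placements that put server i in its forbidden rack. Any j of these fix j positions, leaving (6−j)! ways to fill the rest, and there are C(2,j) ways to pick which j.
By inclusion–exclusion, the number of valid placements is Σ_{j=0}^{2} (−1)^j C(2,j)·(6−j)!.
Computing: 720 − 240 + 24 = 504.

504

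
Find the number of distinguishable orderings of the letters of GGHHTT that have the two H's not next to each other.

Total arrangements of GGHHTT: 6!/(2!·2!·2!) = 90.
If the two H's are adjacent, glue them into one block, leaving 5 items to arrange: (5)!/(2!·2!) = 30 ways.
Hence 90 − 30 = 60.

60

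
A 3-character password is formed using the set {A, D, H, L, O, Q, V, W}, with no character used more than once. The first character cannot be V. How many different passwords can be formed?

The first character has 8−1 = 7 choices (anything except V).
The remaining 2 characters are filled from the other 7 symbols without repetition: 7 × 6 = 42.
Total: 7 × 42 = 294.

294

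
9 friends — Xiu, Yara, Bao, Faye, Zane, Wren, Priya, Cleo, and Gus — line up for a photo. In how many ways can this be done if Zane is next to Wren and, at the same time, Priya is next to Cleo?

Treat {Zane,Wren} as one block (2 orders) and {Priya,Cleo} as another (2 orders).
That leaves 7 units to arrange: 2 × 2 × 7! = 4 × 5040 = 20160.

20160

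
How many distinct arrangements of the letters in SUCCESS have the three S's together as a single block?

60

Treat the 3 copies of S as a single block. The multiset to arrange is then {SSS, C, C, E, U}, 5 items in all.
That gives (5)!/(2!) = 60 arrangements.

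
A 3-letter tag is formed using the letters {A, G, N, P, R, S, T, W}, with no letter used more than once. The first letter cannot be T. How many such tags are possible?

294

The first letter has 8−1 = 7 choices (anything except T).
The remaining 2 letters are filled from the other 7 symbols without repetition: 7 × 6 = 42.
Total: 7 × 42 = 294.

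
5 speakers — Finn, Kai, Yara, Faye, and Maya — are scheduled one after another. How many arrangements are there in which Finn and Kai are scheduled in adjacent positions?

Place the 3 others and the Finn-Kai pair as 4 objects in a line; the pair has 2 internal arrangements.
So the count is 2·(4)! = 48.

48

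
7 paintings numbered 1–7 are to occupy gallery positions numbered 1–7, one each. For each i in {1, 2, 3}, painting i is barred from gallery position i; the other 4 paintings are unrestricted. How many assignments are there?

3216

Let Aᵢ (for i ∈ {1, 2, 3}) be the placements that put painting i in its forbidden gallery position. Any j of these fix j positions, leaving (7−j)! ways to fill the rest, and there are C(3,j) ways to pick which j.
By inclusion–exclusion, the number of valid placements is Σ_{j=0}^{3} (−1)^j C(3,j)·(7−j)!.
Computing: 5040 − 2160 + 360 − 24 = 3216.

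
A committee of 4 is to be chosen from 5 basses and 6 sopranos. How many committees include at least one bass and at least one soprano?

With no constraint there are C(11,4) = 330 possible selections.
Subtract selections that omit an entire group: no basses → C(6,4) = 15; no sopranos → C(5,4) = 5.
Both groups omitted at once is impossible, so 330 − 20 = 310.

310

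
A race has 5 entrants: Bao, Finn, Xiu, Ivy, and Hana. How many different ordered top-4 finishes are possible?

There are 5 choices for 1st place, 4 for 2nd, and so on down to 2 for position 4.
That gives 5 × 4 × 3 × 2 = 120.

120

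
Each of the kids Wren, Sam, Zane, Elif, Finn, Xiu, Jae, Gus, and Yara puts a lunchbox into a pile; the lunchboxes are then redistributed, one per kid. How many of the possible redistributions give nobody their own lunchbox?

Let Aᵢ be the assignments in which kid i gets their own lunchbox. We want the size of the complement of A₁∪…∪A_9.
By inclusion–exclusion this is Σ_{j=0}^{9} (−1)^j C(9,j)·(9−j)!.
Computing: 362880 − 362880 + 181440 − 60480 + 15120 − 3024 + 504 − 72 + 9 − 1 = 133496.

133496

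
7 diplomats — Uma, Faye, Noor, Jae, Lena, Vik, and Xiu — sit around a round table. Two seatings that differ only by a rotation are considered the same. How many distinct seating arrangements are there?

720

Around a circle, 7 distinct people have 7!/7 = (6)! = 720 rotationally distinct seatings.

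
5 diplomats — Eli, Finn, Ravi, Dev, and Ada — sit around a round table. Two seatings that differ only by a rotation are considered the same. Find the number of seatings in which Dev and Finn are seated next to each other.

Glue Dev and Finn into a block (2 internal orders). Seating 4 units around a circle gives (3)! arrangements.
So 2 × (3)! = 2 × 6 = 12.

12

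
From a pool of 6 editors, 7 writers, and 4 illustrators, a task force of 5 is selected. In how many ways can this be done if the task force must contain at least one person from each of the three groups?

4214

With no constraint there are C(17,5) = 6188 possible selections.
Subtract selections that omit an entire group: no editors → C(11,5) = 462; no writers → C(10,5) = 252; no illustrators → C(13,5) = 1287.
Add back selections omitting two groups (i.e. drawn from a single group): C(6,5) + C(7,5) + C(4,5) = 27.
By inclusion–exclusion: 6188 − 2001 + 27 = 4214.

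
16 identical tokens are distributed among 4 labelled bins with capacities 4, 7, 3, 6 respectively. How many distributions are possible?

Without the upper bounds there are C(19,3) = 969 ways to split 16 among 4 bins.
Subtract solutions that violate a single cap (substitute x_i' = x_i − (cap_i+1)): x_1 ≥ 5 gives C(14,3) = 364; x_2 ≥ 8 gives C(11,3) = 165; x_3 ≥ 4 gives C(15,3) = 455; x_4 ≥ 7 gives C(12,3) = 220. Together 1204.
Add back pairs where two caps are both exceeded: 20 + 120 + 35 + 35 + 4 + 56 = 270.
Subtract triples: 0 + 0 + 1 + 0 = 1.
By inclusion–exclusion the count is 969 − 1204 + 270 − 1 = 34.

34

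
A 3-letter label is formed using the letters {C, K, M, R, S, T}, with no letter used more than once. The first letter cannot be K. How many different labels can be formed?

100

The first letter has 6−1 = 5 choices (anything except K).
The remaining 2 letters are filled from the other 5 symbols without repetition: 5 × 4 = 20.
Total: 5 × 20 = 100.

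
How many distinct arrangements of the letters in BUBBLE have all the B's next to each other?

Treat the 3 copies of B as a single block. The multiset to arrange is then {BBB, E, L, U}, 4 items in all.
All 4 items are distinct, so there are (4)! = 24 arrangements.

24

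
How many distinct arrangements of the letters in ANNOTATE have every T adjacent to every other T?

Treat the 2 copies of T as a single block. The multiset to arrange is then {TT, A, A, E, N, N, O}, 7 items in all.
That gives (7)!/(2!·2!) = 1260 arrangements.

1260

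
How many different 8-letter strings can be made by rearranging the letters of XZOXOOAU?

3360

Letter multiplicities in XZOXOOAU: A×1, O×3, U×1, X×2, Z×1.
So there are 8! / (3!·2!) = 3360 distinguishable arrangements.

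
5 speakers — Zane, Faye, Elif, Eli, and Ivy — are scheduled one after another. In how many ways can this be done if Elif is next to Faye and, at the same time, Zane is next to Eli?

24

Treat {Elif,Faye} as one block (2 orders) and {Zane,Eli} as another (2 orders).
That leaves 3 units to arrange: 2 × 2 × 3! = 4 × 6 = 24.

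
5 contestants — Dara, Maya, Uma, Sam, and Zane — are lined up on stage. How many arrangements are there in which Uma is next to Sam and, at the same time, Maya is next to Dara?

Treat {Uma,Sam} as one block (2 orders) and {Maya,Dara} as another (2 orders).
That leaves 3 units to arrange: 2 × 2 × 3! = 4 × 6 = 24.

24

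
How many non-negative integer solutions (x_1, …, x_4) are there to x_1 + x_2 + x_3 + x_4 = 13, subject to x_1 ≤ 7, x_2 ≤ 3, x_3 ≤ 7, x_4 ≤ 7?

184

By stars and bars, unrestricted non-negative solutions to x_1+…+x_4 = 13 number C(13+3,3) = 560.
Subtract solutions that violate a single cap (substitute x_i' = x_i − (cap_i+1)): x_1 ≥ 8 gives C(8,3) = 56; x_2 ≥ 4 gives C(12,3) = 220; x_3 ≥ 8 gives C(8,3) = 56; x_4 ≥ 8 gives C(8,3) = 56. Together 388.
Add back pairs where two caps are both exceeded: 4 + 0 + 0 + 4 + 4 + 0 = 12.
By inclusion–exclusion the count is 560 − 388 + 12 = 184.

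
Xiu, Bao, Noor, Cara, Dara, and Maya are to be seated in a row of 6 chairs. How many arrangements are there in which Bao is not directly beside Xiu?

Of the 6! = 720 arrangements, those with Bao and Xiu adjacent number 2 × 5! = 240 (treat the pair as a block with 2 internal orders).
Complementary counting: 720 − 240 = 480.

480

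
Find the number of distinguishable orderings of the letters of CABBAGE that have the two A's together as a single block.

360

Treat the 2 copies of A as a single block. The multiset to arrange is then {AA, B, B, C, E, G}, 6 items in all.
That gives (6)!/(2!) = 360 arrangements.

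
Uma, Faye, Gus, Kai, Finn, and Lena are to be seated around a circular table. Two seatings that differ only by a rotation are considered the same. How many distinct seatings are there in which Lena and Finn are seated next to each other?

48

Glue Lena and Finn into a block (2 internal orders). Seating 5 units around a circle gives (4)! arrangements.
So 2 × (4)! = 2 × 24 = 48.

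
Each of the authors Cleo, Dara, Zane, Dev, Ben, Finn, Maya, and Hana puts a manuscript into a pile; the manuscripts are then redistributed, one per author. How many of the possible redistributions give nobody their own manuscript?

14833

This is the derangement count D_8: permutations of 8 items with no fixed point.
By inclusion–exclusion this is Σ_{j=0}^{8} (−1)^j C(8,j)·(8−j)!.
Computing: 40320 − 40320 + 20160 − 6720 + 1680 − 336 + 56 − 8 + 1 = 14833.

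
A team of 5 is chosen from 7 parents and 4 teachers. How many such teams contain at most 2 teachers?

371

Split by how many teachers are chosen (0 through 2).
Sum: C(4,0)·C(7,5) + C(4,1)·C(7,4) + C(4,2)·C(7,3) = 21 + 140 + 210 = 371.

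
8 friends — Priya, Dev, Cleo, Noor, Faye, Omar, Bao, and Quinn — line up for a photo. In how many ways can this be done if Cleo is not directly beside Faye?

Of the 8! = 40320 arrangements, those with Cleo and Faye adjacent number 2 × 7! = 10080 (treat the pair as a block with 2 internal orders).
So 40320 − 10080 = 30240 arrangements keep them apart.

30240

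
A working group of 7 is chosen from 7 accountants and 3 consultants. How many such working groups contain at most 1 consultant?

Split by how many consultants are chosen (0 through 1).
Sum: C(3,0)·C(7,7) + C(3,1)·C(7,6) = 1 + 21 = 22.

22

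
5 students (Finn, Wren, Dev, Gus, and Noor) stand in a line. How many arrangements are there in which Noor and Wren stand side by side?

48

Glue Noor and Wren into one block (2 internal orders), leaving 4 units to arrange in a row.
That gives 2 × 4! = 2 × 24 = 48.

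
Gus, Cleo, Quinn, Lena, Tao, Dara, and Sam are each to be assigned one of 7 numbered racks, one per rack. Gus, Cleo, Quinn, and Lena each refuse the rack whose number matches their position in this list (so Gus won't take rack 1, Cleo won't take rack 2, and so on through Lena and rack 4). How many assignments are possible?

2790

Let Aᵢ (for 1 ≤ i ≤ 4) be the placements that put person i in their forbidden rack. Any j of these fix j positions, leaving (7−j)! ways to fill the rest, and there are C(4,j) ways to pick which j.
By inclusion–exclusion, the number of valid placements is Σ_{j=0}^{4} (−1)^j C(4,j)·(7−j)!.
Computing: 5040 − 2880 + 720 − 96 + 6 = 2790.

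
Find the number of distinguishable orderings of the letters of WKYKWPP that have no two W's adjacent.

There are 7!/(2!·2!·2!) = 630 arrangements of WKYKWPP in total.
Arrangements with the W's together: treat WW as one letter, giving (6)!/(2!·2!) = 180.
Subtracting, 630 − 180 = 450 arrangements keep the W's apart.

450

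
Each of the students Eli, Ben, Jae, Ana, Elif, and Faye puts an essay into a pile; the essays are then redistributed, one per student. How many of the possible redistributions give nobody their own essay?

Let Aᵢ be the assignments in which student i gets their own essay. We want the size of the complement of A₁∪…∪A_6.
By inclusion–exclusion this is Σ_{j=0}^{6} (−1)^j C(6,j)·(6−j)!.
Computing: 720 − 720 + 360 − 120 + 30 − 6 + 1 = 265.

265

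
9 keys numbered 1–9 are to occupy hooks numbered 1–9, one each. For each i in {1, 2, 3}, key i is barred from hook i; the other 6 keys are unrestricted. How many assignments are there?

256320

Let Aᵢ (for i ∈ {1, 2, 3}) be the placements that put key i in its forbidden hook. Any j of these fix j positions, leaving (9−j)! ways to fill the rest, and there are C(3,j) ways to pick which j.
By inclusion–exclusion, the number of valid placements is Σ_{j=0}^{3} (−1)^j C(3,j)·(9−j)!.
Computing: 362880 − 120960 + 15120 − 720 = 256320.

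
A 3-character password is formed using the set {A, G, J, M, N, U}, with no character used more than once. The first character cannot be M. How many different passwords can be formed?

The first character has 6−1 = 5 choices (anything except M).
The remaining 2 characters are filled from the other 5 symbols without repetition: 5 × 4 = 20.
Total: 5 × 20 = 100.

100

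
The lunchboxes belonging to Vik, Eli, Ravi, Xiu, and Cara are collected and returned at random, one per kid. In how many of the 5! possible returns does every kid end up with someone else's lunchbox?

Count assignments avoiding every fixed point. For any j of the 5 kids fixed to their own lunchbox, the other 5−j can be arranged in (5−j)! ways.
By inclusion–exclusion this is Σ_{j=0}^{5} (−1)^j C(5,j)·(5−j)!.
Computing: 120 − 120 + 60 − 20 + 5 − 1 = 44.

44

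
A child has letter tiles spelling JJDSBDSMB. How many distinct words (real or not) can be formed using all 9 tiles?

The 9 letters of JJDSBDSMB have repeats: B appearing twice, D appearing twice, J appearing twice, and S appearing twice.
The number of distinct arrangements is 9!/(2!·2!·2!·2!) = 362880/16 = 22680.

22680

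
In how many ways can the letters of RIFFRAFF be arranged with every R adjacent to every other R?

Treat the 2 copies of R as a single block. The multiset to arrange is then {RR, A, F, F, F, F, I}, 7 items in all.
That gives (7)!/(4!) = 210 arrangements.

210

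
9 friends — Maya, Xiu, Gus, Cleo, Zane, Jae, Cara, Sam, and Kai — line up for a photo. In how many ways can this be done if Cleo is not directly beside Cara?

282240

Of the 9! = 362880 arrangements, those with Cleo and Cara adjacent number 2 × 8! = 80640 (treat the pair as a block with 2 internal orders).
So 362880 − 80640 = 282240 arrangements keep them apart.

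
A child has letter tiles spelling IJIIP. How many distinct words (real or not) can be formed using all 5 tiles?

Letter multiplicities in IJIIP: I×3, J×1, P×1.
Dividing 5! = 120 by 3! = 6 for the repeated letters gives 20.

20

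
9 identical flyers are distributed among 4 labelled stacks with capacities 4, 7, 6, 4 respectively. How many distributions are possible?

136

By stars and bars, unrestricted non-negative solutions to x_1+…+x_4 = 9 number C(9+3,3) = 220.
Subtract solutions that violate a single cap (substitute x_i' = x_i − (cap_i+1)): x_1 ≥ 5 gives C(7,3) = 35; x_2 ≥ 8 gives C(4,3) = 4; x_3 ≥ 7 gives C(5,3) = 10; x_4 ≥ 5 gives C(7,3) = 35. Together 84.
No two caps can be exceeded simultaneously, so the pair terms are all 0.
By inclusion–exclusion the count is 220 − 84 + 0 = 136.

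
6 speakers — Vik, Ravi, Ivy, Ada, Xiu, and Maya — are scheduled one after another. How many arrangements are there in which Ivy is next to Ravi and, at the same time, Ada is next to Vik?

96

Treat {Ivy,Ravi} as one block (2 orders) and {Ada,Vik} as another (2 orders).
That leaves 4 units to arrange: 2 × 2 × 4! = 4 × 24 = 96.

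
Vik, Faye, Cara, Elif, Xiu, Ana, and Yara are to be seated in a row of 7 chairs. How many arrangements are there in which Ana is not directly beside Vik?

Of the 7! = 5040 arrangements, those with Ana and Vik adjacent number 2 × 6! = 1440 (treat the pair as a block with 2 internal orders).
So 5040 − 1440 = 3600 arrangements keep them apart.

3600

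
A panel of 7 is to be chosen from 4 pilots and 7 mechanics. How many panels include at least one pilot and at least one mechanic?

With no constraint there are C(11,7) = 330 possible selections.
Subtract selections that omit an entire group: no pilots → C(7,7) = 1; no mechanics → C(4,7) = 0.
Both groups omitted at once is impossible, so 330 − 1 = 329.

329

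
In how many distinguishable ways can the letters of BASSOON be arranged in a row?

1260

BASSOON has 7 letters with O appearing twice and S appearing twice.
So there are 7! / (2!·2!) = 1260 distinguishable arrangements.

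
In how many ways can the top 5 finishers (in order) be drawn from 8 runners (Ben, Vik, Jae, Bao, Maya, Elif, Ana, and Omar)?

6720

This is an ordered selection of 5 from 8: P(8,5).
That gives 8 × 7 × 6 × 5 × 4 = 6720.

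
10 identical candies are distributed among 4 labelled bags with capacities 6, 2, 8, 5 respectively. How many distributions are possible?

112

By stars and bars, unrestricted non-negative solutions to x_1+…+x_4 = 10 number C(10+3,3) = 286.
Subtract solutions that violate a single cap (substitute x_i' = x_i − (cap_i+1)): x_1 ≥ 7 gives C(6,3) = 20; x_2 ≥ 3 gives C(10,3) = 120; x_3 ≥ 9 gives C(4,3) = 4; x_4 ≥ 6 gives C(7,3) = 35. Together 179.
Add back pairs where two caps are both exceeded: 1 + 0 + 0 + 0 + 4 + 0 = 5.
By inclusion–exclusion the count is 286 − 179 + 5 = 112.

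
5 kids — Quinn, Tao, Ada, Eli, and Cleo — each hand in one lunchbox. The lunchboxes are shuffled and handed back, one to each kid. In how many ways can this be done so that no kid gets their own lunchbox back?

Count assignments avoiding every fixed point. For any j of the 5 kids fixed to their own lunchbox, the other 5−j can be arranged in (5−j)! ways.
By inclusion–exclusion this is Σ_{j=0}^{5} (−1)^j C(5,j)·(5−j)!.
Computing: 120 − 120 + 60 − 20 + 5 − 1 = 44.

44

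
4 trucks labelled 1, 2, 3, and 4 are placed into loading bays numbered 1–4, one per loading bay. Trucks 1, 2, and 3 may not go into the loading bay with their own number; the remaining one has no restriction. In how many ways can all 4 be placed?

Let Aᵢ (for i ∈ {1, 2, 3}) be the placements that put truck i in its forbidden loading bay. Any j of these fix j positions, leaving (4−j)! ways to fill the rest, and there are C(3,j) ways to pick which j.
By inclusion–exclusion, the number of valid placements is Σ_{j=0}^{3} (−1)^j C(3,j)·(4−j)!.
Computing: 24 − 18 + 6 − 1 = 11.

11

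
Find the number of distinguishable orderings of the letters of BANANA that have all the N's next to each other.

Treat the 2 copies of N as a single block. The multiset to arrange is then {NN, A, A, A, B}, 5 items in all.
That gives (5)!/(3!) = 20 arrangements.

20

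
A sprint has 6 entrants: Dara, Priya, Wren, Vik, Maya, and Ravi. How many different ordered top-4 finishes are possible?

This is an ordered selection of 4 from 6: P(6,4).
That gives 6 × 5 × 4 × 3 = 360.

360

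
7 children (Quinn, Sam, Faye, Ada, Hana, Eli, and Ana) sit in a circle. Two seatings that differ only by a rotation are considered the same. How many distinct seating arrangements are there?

720

Seat Quinn anywhere (absorbing the rotational symmetry), then permute the other 6: (6)! = 720.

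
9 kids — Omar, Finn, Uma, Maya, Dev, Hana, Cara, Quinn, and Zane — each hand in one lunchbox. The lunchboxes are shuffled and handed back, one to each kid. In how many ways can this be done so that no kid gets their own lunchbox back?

Count assignments avoiding every fixed point. For any j of the 9 kids fixed to their own lunchbox, the other 9−j can be arranged in (9−j)! ways.
By inclusion–exclusion this is Σ_{j=0}^{9} (−1)^j C(9,j)·(9−j)!.
Computing: 362880 − 362880 + 181440 − 60480 + 15120 − 3024 + 504 − 72 + 9 − 1 = 133496.

133496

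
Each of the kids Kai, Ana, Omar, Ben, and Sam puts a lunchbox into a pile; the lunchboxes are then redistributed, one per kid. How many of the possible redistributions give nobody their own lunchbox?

44

This is the derangement count D_5: permutations of 5 items with no fixed point.
By inclusion–exclusion this is Σ_{j=0}^{5} (−1)^j C(5,j)·(5−j)!.
Computing: 120 − 120 + 60 − 20 + 5 − 1 = 44.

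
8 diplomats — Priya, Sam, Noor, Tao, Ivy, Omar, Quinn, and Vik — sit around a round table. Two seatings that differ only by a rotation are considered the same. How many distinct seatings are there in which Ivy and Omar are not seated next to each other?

3600

Without the restriction there are (7)! = 5040 seatings.
Those with Ivy next to Omar: fuse the pair into one unit and seat 7 units around a circle — 2·(6)! = 1440.
Subtracting, 5040 − 1440 = 3600.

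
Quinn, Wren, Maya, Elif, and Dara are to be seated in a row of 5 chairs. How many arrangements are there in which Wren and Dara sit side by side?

Place the 3 others and the Wren-Dara pair as 4 objects in a line; the pair has 2 internal arrangements.
So the count is 2·(4)! = 48.

48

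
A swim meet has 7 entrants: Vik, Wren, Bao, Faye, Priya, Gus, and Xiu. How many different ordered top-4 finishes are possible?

840

This is an ordered selection of 4 from 7: P(7,4).
That gives 7 × 6 × 5 × 4 = 840.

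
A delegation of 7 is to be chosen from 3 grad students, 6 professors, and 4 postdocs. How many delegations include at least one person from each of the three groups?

1559

Unrestricted: C(13,7) = 1716 ways to pick any 7 of the 13.
Selections missing a whole group: no grad students → C(10,7) = 120; no professors → C(7,7) = 1; no postdocs → C(9,7) = 36.
Add back selections omitting two groups (i.e. drawn from a single group): C(3,7) + C(6,7) + C(4,7) = 0.
By inclusion–exclusion: 1716 − 157 + 0 = 1559.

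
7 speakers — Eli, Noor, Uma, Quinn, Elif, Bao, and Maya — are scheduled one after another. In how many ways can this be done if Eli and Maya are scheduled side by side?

Place the 5 others and the Eli-Maya pair as 6 objects in a line; the pair has 2 internal arrangements.
So the count is 2·(6)! = 1440.

1440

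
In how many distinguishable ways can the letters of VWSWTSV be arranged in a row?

630

Letter multiplicities in VWSWTSV: S×2, T×1, V×2, W×2.
Dividing 7! = 5040 by 2!·2!·2! = 8 for the repeated letters gives 630.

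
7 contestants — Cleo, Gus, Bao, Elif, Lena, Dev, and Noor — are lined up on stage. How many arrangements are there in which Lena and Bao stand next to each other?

Treat {Lena, Bao} as a single unit. There are 6 units to order, and the pair itself can be ordered 2 ways.
So the count is 2·(6)! = 1440.

1440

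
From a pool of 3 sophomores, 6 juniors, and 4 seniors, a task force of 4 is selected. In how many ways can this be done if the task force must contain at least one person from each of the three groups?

360

Total 4-person selections from all 13: C(13,4) = 715.
Subtract selections that omit an entire group: no sophomores → C(10,4) = 210; no juniors → C(7,4) = 35; no seniors → C(9,4) = 126.
Add back selections omitting two groups (i.e. drawn from a single group): C(3,4) + C(6,4) + C(4,4) = 16.
By inclusion–exclusion: 715 − 371 + 16 = 360.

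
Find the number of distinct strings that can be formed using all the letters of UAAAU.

Letter multiplicities in UAAAU: A×3, U×2.
The number of distinct arrangements is 5!/(3!·2!) = 120/12 = 10.

10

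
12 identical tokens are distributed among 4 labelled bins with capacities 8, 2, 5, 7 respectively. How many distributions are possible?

121

Ignoring the caps, the number of non-negative solutions to x_1+…+x_4 = 12 is C(15,3) = 455.
Subtract solutions that violate a single cap (substitute x_i' = x_i − (cap_i+1)): x_1 ≥ 9 gives C(6,3) = 20; x_2 ≥ 3 gives C(12,3) = 220; x_3 ≥ 6 gives C(9,3) = 84; x_4 ≥ 8 gives C(7,3) = 35. Together 359.
Add back pairs where two caps are both exceeded: 1 + 0 + 0 + 20 + 4 + 0 = 25.
By inclusion–exclusion the count is 455 − 359 + 25 = 121.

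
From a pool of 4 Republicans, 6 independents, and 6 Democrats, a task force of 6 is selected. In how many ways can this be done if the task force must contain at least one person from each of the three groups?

With no constraint there are C(16,6) = 8008 possible selections.
Subtract selections that omit an entire group: no Republicans → C(12,6) = 924; no independents → C(10,6) = 210; no Democrats → C(10,6) = 210.
Add back selections omitting two groups (i.e. drawn from a single group): C(4,6) + C(6,6) + C(6,6) = 2.
By inclusion–exclusion: 8008 − 1344 + 2 = 6666.

6666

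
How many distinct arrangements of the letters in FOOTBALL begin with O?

2520

Fix O in the first position and arrange the remaining 7 letters.
Those 7 letters have L appearing twice, giving (7)!/(2!) = 2520.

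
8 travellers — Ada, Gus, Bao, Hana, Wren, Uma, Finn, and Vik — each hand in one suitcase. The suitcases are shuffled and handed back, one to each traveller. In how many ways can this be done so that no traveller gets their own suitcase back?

Count assignments avoiding every fixed point. For any j of the 8 travellers fixed to their own suitcase, the other 8−j can be arranged in (8−j)! ways.
By inclusion–exclusion this is Σ_{j=0}^{8} (−1)^j C(8,j)·(8−j)!.
Computing: 40320 − 40320 + 20160 − 6720 + 1680 − 336 + 56 − 8 + 1 = 14833.

14833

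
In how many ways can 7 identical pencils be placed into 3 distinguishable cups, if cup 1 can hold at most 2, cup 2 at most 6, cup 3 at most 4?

Without the upper bounds there are C(9,2) = 36 ways to split 7 among 3 cups.
Subtract solutions that violate a single cap (substitute x_i' = x_i − (cap_i+1)): x_1 ≥ 3 gives C(6,2) = 15; x_2 ≥ 7 gives C(2,2) = 1; x_3 ≥ 5 gives C(4,2) = 6. Together 22.
No two caps can be exceeded simultaneously, so the pair terms are all 0.
By inclusion–exclusion the count is 36 − 22 + 0 = 14.

14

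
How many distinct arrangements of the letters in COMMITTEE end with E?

10080

With the last slot taken by E, it remains to arrange the other 8 letters (COMMITTE).
Those 8 letters have M appearing twice and T appearing twice, giving (8)!/(2!·2!) = 10080.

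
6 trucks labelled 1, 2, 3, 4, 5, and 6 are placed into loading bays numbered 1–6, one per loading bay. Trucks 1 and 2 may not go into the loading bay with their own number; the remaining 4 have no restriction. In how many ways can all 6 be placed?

Let Aᵢ (for i ∈ {1, 2}) be the placements that put truck i in its forbidden loading bay. Any j of these fix j positions, leaving (6−j)! ways to fill the rest, and there are C(2,j) ways to pick which j.
By inclusion–exclusion, the number of valid placements is Σ_{j=0}^{2} (−1)^j C(2,j)·(6−j)!.
Computing: 720 − 240 + 24 = 504.

504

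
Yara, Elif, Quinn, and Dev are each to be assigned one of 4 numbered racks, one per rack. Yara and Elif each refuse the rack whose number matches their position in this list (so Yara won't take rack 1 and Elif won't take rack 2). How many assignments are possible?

14

Let Aᵢ (for i ∈ {1, 2}) be the placements that put person i in their forbidden rack. Any j of these fix j positions, leaving (4−j)! ways to fill the rest, and there are C(2,j) ways to pick which j.
By inclusion–exclusion, the number of valid placements is Σ_{j=0}^{2} (−1)^j C(2,j)·(4−j)!.
Computing: 24 − 12 + 2 = 14.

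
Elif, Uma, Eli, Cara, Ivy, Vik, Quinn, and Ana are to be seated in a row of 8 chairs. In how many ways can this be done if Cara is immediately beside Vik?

10080

Treat {Cara, Vik} as a single unit. There are 7 units to order, and the pair itself can be ordered 2 ways.
That gives 2 × 7! = 2 × 5040 = 10080.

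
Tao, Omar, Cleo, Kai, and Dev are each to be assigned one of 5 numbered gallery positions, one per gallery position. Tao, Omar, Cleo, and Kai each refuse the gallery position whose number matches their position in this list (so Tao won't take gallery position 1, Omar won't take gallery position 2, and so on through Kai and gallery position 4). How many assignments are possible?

53

Let Aᵢ (for 1 ≤ i ≤ 4) be the placements that put person i in their forbidden gallery position. Any j of these fix j positions, leaving (5−j)! ways to fill the rest, and there are C(4,j) ways to pick which j.
By inclusion–exclusion, the number of valid placements is Σ_{j=0}^{4} (−1)^j C(4,j)·(5−j)!.
Computing: 120 − 96 + 36 − 8 + 1 = 53.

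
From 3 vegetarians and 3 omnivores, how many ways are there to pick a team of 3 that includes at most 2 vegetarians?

Split by how many vegetarians are chosen (0 through 2).
Sum: C(3,0)·C(3,3) + C(3,1)·C(3,2) + C(3,2)·C(3,1) = 1 + 9 + 9 = 19.

19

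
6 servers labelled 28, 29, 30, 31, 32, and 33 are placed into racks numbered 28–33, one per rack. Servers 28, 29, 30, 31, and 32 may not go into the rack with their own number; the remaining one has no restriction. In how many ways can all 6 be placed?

309

Let Aᵢ (for 28 ≤ i ≤ 32) be the placements that put server i in its forbidden rack. Any j of these fix j positions, leaving (6−j)! ways to fill the rest, and there are C(5,j) ways to pick which j.
By inclusion–exclusion, the number of valid placements is Σ_{j=0}^{5} (−1)^j C(5,j)·(6−j)!.
Computing: 720 − 600 + 240 − 60 + 10 − 1 = 309.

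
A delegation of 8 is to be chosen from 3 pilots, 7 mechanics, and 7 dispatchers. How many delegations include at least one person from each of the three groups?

Unrestricted: C(17,8) = 24310 ways to pick any 8 of the 17.
Subtract selections that omit an entire group: no pilots → C(14,8) = 3003; no mechanics → C(10,8) = 45; no dispatchers → C(10,8) = 45.
Add back selections omitting two groups (i.e. drawn from a single group): C(3,8) + C(7,8) + C(7,8) = 0.
By inclusion–exclusion: 24310 − 3093 + 0 = 21217.

21217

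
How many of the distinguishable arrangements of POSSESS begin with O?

30

With the first slot taken by O, it remains to arrange the other 6 letters (PSSESS).
Those 6 letters have S appearing 4 times, giving (6)!/(4!) = 30.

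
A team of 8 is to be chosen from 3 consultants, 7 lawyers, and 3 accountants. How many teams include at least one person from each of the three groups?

1197

Total 8-person selections from all 13: C(13,8) = 1287.
Selections missing a whole group: no consultants → C(10,8) = 45; no lawyers → C(6,8) = 0; no accountants → C(10,8) = 45.
Add back selections omitting two groups (i.e. drawn from a single group): C(3,8) + C(7,8) + C(3,8) = 0.
By inclusion–exclusion: 1287 − 90 + 0 = 1197.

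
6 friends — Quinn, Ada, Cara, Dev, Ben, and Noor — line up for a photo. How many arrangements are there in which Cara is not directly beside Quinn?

480

Of the 6! = 720 arrangements, those with Cara and Quinn adjacent number 2 × 5! = 240 (treat the pair as a block with 2 internal orders).
Complementary counting: 720 − 240 = 480.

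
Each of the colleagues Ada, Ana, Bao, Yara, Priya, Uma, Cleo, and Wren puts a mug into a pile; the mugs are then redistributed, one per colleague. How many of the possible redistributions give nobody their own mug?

This is the derangement count D_8: permutations of 8 items with no fixed point.
By inclusion–exclusion this is Σ_{j=0}^{8} (−1)^j C(8,j)·(8−j)!.
Computing: 40320 − 40320 + 20160 − 6720 + 1680 − 336 + 56 − 8 + 1 = 14833.

14833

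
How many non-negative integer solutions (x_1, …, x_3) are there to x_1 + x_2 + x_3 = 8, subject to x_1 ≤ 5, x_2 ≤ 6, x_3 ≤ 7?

Without the upper bounds there are C(10,2) = 45 ways to split 8 among 3 variables.
Subtract solutions that violate a single cap (substitute x_i' = x_i − (cap_i+1)): x_1 ≥ 6 gives C(4,2) = 6; x_2 ≥ 7 gives C(3,2) = 3; x_3 ≥ 8 gives C(2,2) = 1. Together 10.
No two caps can be exceeded simultaneously, so the pair terms are all 0.
By inclusion–exclusion the count is 45 − 10 + 0 = 35.

35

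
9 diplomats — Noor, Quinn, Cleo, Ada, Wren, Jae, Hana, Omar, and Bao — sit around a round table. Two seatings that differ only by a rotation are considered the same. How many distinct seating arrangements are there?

40320

Around a circle, 9 distinct people have 9!/9 = (8)! = 40320 rotationally distinct seatings.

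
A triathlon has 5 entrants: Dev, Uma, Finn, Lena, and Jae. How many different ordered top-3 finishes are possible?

60

This is an ordered selection of 3 from 5: P(5,3).
That gives 5 × 4 × 3 = 60.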